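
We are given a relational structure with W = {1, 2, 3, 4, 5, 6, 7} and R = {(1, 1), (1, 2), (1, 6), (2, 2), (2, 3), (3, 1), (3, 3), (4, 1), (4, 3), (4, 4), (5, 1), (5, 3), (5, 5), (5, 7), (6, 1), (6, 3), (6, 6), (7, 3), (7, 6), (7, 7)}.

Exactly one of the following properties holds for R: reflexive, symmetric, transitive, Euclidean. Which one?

reflexive

Reflexive: yes — every world is R-related to itself.
Symmetric: no — 1 R 2 but not 2 R 1.
Transitive: no — 1 R 2 and 2 R 3, but not 1 R 3.
Euclidean: no — 1 R 2 and 1 R 6, but not 2 R 6.
Only reflexive holds.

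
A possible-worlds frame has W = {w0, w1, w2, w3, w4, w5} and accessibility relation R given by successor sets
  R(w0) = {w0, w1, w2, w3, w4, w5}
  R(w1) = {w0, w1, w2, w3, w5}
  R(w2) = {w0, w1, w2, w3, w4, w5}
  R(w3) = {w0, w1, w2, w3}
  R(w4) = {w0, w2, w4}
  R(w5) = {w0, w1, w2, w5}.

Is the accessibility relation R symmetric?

Yes

Symmetric: yes — every pair in R has its reverse in R.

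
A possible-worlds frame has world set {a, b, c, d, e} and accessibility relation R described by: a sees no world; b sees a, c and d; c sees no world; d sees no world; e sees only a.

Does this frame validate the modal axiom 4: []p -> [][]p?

The schema 4 characterises exactly the transitive frames.
Transitive: yes — every two-step R-path is closed by a direct edge.

Yes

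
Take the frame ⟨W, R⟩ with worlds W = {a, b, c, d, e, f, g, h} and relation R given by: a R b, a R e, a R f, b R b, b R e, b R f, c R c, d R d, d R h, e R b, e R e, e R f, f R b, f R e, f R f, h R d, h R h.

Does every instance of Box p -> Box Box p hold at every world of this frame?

The schema 4 characterises exactly the transitive frames.
Transitive: yes — every two-step R-path is closed by a direct edge.

Yes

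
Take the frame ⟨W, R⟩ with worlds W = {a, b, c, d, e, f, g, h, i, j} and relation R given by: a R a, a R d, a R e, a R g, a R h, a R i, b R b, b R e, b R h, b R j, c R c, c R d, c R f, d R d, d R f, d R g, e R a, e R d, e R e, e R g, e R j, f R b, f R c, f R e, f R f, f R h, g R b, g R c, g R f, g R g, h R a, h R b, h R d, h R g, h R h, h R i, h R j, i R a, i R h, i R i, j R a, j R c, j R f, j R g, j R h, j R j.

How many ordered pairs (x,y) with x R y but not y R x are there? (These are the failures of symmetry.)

Enumerating: (a,d), (a,g), (b,e), (b,j), (c,d), (d,f), (d,g), (e,d), (e,g), (e,j), (f,b), (f,e), … and 10 more.
Total: 22.

22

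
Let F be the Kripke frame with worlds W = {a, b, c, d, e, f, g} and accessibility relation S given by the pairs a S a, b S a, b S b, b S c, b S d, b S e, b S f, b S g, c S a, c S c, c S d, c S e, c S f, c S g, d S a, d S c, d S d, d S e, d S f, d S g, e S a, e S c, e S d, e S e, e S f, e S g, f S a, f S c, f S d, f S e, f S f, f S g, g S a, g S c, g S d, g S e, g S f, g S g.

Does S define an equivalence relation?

No

Reflexive: yes — every world is S-related to itself.
Symmetric: no — b S a but not a S b.
Transitive: yes — every two-step S-path is closed by a direct edge.
So S is not an equivalence relation.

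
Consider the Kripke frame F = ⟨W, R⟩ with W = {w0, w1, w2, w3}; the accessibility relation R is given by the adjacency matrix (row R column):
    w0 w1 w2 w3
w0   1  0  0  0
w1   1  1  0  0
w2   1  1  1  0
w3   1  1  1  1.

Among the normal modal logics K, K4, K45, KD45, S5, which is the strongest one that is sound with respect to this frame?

K4

Transitive (axiom 4): yes — every two-step R-path is closed by a direct edge.
Euclidean (axiom 5): no — w2 R w0 and w2 R w1, but not w0 R w1.
Serial (axiom D): yes — every world has a successor (e.g. w0 R w0).
Reflexive (axiom T): yes — every world is R-related to itself.
So F validates K, K4; K45 would additionally require R to be Euclidean. The strongest is K4.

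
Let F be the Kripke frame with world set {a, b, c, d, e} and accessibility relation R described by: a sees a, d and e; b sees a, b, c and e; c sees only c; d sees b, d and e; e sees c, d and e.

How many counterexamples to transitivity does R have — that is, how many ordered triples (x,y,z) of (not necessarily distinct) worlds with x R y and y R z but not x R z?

Enumerating: (a,d,b), (a,e,c), (b,a,d), (b,e,d), (d,b,a), (d,b,c), (d,e,c), (e,d,b).

8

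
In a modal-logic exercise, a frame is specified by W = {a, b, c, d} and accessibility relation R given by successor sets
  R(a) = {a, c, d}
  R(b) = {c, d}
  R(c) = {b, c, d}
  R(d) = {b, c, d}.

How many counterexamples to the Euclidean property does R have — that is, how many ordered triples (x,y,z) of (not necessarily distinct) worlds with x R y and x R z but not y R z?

Enumerating: (a,c,a), (a,d,a), (c,b,b), (d,b,b).

4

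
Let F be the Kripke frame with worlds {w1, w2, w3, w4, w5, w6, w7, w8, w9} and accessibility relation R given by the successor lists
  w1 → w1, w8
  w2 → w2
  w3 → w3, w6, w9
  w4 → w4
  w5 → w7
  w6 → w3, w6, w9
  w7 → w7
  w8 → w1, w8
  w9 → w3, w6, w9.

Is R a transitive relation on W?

Yes

Transitive: yes — every two-step R-path is closed by a direct edge.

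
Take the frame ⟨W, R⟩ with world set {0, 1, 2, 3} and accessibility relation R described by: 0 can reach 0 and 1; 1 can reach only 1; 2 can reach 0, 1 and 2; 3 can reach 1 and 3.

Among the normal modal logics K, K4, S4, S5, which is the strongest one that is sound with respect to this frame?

S4

Transitive (axiom 4): yes — every two-step R-path is closed by a direct edge.
Reflexive (axiom T): yes — every world is R-related to itself.
Euclidean (axiom 5): no — 2 R 1 and 2 R 0, but not 1 R 0.
So F validates K, K4, S4; S5 would additionally require R to be Euclidean. The strongest is S4.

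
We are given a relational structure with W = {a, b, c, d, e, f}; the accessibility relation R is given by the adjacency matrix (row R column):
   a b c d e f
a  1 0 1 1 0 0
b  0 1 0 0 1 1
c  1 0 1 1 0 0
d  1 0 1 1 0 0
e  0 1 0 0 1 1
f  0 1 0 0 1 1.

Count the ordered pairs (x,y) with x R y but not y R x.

0

R is symmetric; there are no such tuples.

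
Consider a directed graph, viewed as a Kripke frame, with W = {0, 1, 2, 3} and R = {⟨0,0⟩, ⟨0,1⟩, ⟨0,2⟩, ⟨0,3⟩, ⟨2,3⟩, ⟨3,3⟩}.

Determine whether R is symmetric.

Symmetric: no — 0 R 1 but not 1 R 0.

No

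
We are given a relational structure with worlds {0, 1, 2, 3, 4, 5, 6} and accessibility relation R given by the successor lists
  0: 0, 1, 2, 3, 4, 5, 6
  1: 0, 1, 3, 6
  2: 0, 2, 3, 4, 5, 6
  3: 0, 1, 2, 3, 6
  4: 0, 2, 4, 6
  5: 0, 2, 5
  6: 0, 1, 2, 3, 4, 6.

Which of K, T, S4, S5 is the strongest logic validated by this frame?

Reflexive (axiom T): yes — every world is R-related to itself.
Transitive (axiom 4): no — 1 R 0 and 0 R 2, but not 1 R 2.
Euclidean (axiom 5): no — 0 R 1 and 0 R 2, but not 1 R 2.
So F validates K, T; S4 would additionally require R to be transitive. The strongest is T.

T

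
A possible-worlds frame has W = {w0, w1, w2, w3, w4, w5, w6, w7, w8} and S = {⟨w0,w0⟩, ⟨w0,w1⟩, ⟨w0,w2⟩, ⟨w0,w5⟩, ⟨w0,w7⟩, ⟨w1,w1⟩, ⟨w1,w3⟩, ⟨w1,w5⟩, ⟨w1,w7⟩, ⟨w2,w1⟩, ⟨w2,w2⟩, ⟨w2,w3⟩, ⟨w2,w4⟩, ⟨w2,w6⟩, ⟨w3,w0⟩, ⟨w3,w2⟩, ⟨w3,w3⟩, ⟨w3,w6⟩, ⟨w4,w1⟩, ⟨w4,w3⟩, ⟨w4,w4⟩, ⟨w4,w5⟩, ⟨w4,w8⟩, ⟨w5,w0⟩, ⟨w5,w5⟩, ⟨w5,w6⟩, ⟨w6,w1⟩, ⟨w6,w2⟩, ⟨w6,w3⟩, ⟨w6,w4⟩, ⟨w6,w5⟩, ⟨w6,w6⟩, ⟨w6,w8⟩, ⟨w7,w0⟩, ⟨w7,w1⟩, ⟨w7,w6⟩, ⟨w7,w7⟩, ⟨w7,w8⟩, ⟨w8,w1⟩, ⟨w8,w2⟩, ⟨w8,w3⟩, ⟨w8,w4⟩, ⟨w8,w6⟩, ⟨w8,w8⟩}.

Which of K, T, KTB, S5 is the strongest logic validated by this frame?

Reflexive (axiom T): yes — every world is S-related to itself.
Symmetric (axiom B): no — w0 S w1 but not w1 S w0.
Euclidean (axiom 5): no — w0 S w1 and w0 S w2, but not w1 S w2.
So F validates K, T; KTB would additionally require S to be symmetric. The strongest is T.

T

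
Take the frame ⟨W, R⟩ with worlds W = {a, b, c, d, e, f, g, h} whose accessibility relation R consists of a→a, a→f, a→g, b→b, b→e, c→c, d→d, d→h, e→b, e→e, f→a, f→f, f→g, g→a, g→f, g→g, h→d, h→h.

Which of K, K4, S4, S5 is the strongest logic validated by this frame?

S5

Transitive (axiom 4): yes — every two-step R-path is closed by a direct edge.
Reflexive (axiom T): yes — every world is R-related to itself.
Euclidean (axiom 5): yes — any two successors of a common world are R-related.
So F validates K, K4, S4, S5. The strongest is S5.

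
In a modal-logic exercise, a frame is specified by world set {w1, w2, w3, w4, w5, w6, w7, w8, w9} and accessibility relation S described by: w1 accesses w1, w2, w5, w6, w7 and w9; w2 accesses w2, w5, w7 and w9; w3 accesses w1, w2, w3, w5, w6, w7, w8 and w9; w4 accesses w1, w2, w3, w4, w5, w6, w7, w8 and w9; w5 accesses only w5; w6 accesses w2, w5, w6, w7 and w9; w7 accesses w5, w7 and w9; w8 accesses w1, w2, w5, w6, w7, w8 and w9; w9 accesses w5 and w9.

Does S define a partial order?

Yes

Reflexive: yes — every world is S-related to itself.
Transitive: yes — every two-step S-path is closed by a direct edge.
Antisymmetric: yes — no distinct pair is related both ways.
So S is a partial order.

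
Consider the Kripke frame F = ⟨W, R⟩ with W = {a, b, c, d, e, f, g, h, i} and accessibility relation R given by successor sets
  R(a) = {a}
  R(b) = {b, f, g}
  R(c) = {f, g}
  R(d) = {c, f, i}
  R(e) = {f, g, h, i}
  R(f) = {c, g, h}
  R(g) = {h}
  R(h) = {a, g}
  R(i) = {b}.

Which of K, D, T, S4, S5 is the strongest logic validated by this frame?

Serial (axiom D): yes — every world has a successor (e.g. a R a).
Reflexive (axiom T): no — c is not related to itself.
Transitive (axiom 4): no — b R f and f R c, but not b R c.
Euclidean (axiom 5): no — b R g and b R f, but not g R f.
So F validates K, D; T would additionally require R to be reflexive. The strongest is D.

D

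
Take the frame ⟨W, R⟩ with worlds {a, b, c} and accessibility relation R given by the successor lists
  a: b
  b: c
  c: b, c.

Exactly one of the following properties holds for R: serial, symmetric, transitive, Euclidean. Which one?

serial

Serial: yes — every world has a successor (e.g. a R b).
Symmetric: no — a R b but not b R a.
Transitive: no — a R b and b R c, but not a R c.
Euclidean: no — a R b and a R b, but not b R b.
Only serial holds.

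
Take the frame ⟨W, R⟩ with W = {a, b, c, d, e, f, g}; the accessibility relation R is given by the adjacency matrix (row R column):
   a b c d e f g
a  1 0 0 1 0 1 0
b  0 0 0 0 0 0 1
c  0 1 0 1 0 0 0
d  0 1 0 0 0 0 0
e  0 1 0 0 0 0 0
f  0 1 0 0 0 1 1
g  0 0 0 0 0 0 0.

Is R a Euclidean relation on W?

Euclidean: no — a R d and a R f, but not d R f.

No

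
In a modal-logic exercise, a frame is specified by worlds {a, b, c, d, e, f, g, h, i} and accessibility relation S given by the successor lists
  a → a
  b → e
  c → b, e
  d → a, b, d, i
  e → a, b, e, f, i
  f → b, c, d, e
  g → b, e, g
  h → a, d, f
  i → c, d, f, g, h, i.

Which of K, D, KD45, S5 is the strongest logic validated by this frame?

Serial (axiom D): yes — every world has a successor (e.g. a S a).
Euclidean (axiom 5): no — d S a and d S b, but not a S b.
Transitive (axiom 4): no — b S e and e S a, but not b S a.
Reflexive (axiom T): no — b is not related to itself.
So F validates K, D; KD45 would additionally require S to be Euclidean and transitive. The strongest is D.

D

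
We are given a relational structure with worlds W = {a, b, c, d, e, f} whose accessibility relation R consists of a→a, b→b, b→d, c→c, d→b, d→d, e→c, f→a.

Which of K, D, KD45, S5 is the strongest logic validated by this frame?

KD45

Serial (axiom D): yes — every world has a successor (e.g. a R a).
Euclidean (axiom 5): yes — any two successors of a common world are R-related.
Transitive (axiom 4): yes — every two-step R-path is closed by a direct edge.
Reflexive (axiom T): no — e is not related to itself.
So F validates K, D, KD45; S5 would additionally require R to be reflexive. The strongest is KD45.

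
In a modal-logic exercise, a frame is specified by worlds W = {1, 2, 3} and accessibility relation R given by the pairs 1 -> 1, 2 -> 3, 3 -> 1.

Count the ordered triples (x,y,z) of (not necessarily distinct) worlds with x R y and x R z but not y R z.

1

Enumerating: (2,3,3).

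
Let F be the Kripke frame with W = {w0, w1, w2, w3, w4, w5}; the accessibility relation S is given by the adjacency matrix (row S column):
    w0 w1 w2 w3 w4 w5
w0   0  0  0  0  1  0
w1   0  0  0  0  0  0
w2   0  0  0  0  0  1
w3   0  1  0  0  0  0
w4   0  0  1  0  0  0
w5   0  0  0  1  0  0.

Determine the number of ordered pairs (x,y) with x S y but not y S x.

Enumerating: (w0,w4), (w2,w5), (w3,w1), (w4,w2), (w5,w3).

5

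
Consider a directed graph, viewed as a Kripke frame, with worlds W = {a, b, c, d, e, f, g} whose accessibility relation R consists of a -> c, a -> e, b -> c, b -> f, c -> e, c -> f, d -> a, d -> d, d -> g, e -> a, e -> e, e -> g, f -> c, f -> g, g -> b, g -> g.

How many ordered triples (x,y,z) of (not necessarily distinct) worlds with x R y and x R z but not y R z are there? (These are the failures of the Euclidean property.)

Enumerating: (a,c,c), (a,e,c), (b,c,c), (b,f,f), (c,e,f), (c,f,e), (c,f,f), (d,a,a), (d,a,d), (d,a,g), (d,g,a), (d,g,d), … and 9 more.
Total: 21.

21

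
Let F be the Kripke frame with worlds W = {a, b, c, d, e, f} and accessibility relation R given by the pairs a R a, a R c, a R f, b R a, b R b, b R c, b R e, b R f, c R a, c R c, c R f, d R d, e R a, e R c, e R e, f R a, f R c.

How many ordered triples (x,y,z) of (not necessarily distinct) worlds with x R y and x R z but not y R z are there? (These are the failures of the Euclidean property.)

Enumerating: (a,f,f), (b,a,b), (b,a,e), (b,c,b), (b,c,e), (b,e,b), (b,e,f), (b,f,b), (b,f,e), (b,f,f), (c,f,f), (e,a,e), (e,c,e).

13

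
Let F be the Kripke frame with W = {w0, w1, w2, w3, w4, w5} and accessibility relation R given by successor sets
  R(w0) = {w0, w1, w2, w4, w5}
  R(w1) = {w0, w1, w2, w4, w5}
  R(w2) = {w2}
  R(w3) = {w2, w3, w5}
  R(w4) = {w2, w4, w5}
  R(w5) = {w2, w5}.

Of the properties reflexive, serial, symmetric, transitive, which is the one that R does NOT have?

symmetric

Reflexive: yes — every world is R-related to itself.
Serial: yes — every world has a successor (e.g. w0 R w0).
Symmetric: no — w0 R w2 but not w2 R w0.
Transitive: yes — every two-step R-path is closed by a direct edge.
Only symmetric fails.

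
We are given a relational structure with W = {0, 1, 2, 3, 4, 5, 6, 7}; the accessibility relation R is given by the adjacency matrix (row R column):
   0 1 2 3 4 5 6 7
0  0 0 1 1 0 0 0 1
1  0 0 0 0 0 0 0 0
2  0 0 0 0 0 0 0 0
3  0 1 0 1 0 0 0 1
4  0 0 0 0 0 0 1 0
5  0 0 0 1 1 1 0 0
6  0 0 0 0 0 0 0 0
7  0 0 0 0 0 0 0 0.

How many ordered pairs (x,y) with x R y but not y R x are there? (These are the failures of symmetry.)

Enumerating: (0,2), (0,3), (0,7), (3,1), (3,7), (4,6), (5,3), (5,4).

8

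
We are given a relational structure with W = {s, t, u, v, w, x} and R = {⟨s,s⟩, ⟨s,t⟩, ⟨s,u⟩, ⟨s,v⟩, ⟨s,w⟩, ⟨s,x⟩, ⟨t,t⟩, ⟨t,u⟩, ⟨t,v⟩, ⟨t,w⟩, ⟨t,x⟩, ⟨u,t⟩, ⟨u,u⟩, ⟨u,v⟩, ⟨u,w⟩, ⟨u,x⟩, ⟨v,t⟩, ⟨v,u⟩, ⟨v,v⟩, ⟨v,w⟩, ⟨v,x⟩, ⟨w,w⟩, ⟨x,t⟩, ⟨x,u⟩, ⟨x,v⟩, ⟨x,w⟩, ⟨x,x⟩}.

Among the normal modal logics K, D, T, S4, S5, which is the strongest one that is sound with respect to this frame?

S4

Serial (axiom D): yes — every world has a successor (e.g. s R s).
Reflexive (axiom T): yes — every world is R-related to itself.
Transitive (axiom 4): yes — every two-step R-path is closed by a direct edge.
Euclidean (axiom 5): no — s R w and s R t, but not w R t.
So F validates K, D, T, S4; S5 would additionally require R to be Euclidean. The strongest is S4.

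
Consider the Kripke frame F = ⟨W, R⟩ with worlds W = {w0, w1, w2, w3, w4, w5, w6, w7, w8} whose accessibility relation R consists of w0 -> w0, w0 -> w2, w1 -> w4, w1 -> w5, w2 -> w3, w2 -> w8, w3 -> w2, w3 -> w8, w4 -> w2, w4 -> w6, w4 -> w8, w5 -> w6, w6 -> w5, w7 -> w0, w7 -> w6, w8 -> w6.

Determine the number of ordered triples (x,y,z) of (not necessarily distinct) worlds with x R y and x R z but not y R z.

Enumerating: (w0,w2,w0), (w0,w2,w2), (w1,w4,w4), (w1,w4,w5), (w1,w5,w4), (w1,w5,w5), (w2,w3,w3), (w2,w8,w3), (w2,w8,w8), (w3,w2,w2), (w3,w8,w2), (w3,w8,w8), … and 13 more.
Total: 25.

25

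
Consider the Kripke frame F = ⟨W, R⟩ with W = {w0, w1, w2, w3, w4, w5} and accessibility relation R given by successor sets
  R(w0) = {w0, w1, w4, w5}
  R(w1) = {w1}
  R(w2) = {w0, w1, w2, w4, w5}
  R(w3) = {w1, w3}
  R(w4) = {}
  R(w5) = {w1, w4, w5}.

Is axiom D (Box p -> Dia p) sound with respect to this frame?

No

Axiom D corresponds to the accessibility relation being serial.
Serial: no — w4 has no R-successor.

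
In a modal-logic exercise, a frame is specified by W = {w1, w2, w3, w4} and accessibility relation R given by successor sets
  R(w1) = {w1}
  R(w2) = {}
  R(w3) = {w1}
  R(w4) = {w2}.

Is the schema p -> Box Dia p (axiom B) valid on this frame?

The schema B characterises exactly the symmetric frames.
Symmetric: no — w3 R w1 but not w1 R w3.

No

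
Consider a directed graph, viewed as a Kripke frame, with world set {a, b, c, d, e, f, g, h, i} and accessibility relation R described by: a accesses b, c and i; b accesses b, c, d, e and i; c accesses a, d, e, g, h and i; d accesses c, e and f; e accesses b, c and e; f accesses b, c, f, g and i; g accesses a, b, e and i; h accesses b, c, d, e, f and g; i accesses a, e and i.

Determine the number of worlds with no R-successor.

R is serial; there are no such worlds.

0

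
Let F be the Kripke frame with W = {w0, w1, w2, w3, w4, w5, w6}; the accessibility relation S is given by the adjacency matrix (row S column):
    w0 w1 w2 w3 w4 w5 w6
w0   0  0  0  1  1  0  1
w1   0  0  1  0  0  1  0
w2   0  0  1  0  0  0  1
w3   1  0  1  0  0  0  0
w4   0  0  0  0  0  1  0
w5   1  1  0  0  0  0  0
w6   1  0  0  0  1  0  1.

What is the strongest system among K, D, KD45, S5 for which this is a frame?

Serial (axiom D): yes — every world has a successor (e.g. w0 S w3).
Euclidean (axiom 5): no — w0 S w3 and w0 S w4, but not w3 S w4.
Transitive (axiom 4): no — w0 S w3 and w3 S w2, but not w0 S w2.
Reflexive (axiom T): no — w0 is not related to itself.
So F validates K, D; KD45 would additionally require S to be Euclidean and transitive. The strongest is D.

D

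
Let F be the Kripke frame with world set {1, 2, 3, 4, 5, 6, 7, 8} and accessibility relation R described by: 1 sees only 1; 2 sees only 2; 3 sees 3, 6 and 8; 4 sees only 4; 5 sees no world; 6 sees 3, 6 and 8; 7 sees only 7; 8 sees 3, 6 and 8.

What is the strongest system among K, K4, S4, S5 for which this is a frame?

K4

Transitive (axiom 4): yes — every two-step R-path is closed by a direct edge.
Reflexive (axiom T): no — 5 is not related to itself.
Euclidean (axiom 5): yes — any two successors of a common world are R-related.
So F validates K, K4; S4 would additionally require R to be reflexive. The strongest is K4.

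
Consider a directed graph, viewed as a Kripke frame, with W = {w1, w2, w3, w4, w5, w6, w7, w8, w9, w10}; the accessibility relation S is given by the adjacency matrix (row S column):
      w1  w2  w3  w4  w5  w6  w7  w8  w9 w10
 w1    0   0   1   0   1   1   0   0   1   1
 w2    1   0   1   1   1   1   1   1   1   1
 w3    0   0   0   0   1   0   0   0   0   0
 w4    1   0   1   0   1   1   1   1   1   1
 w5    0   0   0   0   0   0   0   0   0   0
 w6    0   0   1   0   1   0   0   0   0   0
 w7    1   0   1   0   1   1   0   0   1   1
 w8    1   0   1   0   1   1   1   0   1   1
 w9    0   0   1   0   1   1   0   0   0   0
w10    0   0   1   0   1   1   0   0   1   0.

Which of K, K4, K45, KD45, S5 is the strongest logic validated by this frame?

Transitive (axiom 4): yes — every two-step S-path is closed by a direct edge.
Euclidean (axiom 5): no — w1 S w3 and w1 S w10, but not w3 S w10.
Serial (axiom D): no — w5 has no S-successor.
Reflexive (axiom T): no — w1 is not related to itself.
So F validates K, K4; K45 would additionally require S to be Euclidean. The strongest is K4.

K4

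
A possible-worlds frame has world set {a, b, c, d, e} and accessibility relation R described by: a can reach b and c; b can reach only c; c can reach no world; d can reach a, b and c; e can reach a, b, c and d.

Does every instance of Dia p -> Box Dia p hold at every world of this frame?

No

By correspondence theory, 5 is valid on a frame iff R is Euclidean.
Euclidean: no — a R c and a R b, but not c R b.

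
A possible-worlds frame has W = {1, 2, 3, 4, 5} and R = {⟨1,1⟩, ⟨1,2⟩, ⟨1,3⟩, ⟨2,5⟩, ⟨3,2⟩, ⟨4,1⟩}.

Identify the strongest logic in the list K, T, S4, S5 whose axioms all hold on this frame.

K

Reflexive (axiom T): no — 2 is not related to itself.
Transitive (axiom 4): no — 1 R 2 and 2 R 5, but not 1 R 5.
Euclidean (axiom 5): no — 1 R 2 and 1 R 3, but not 2 R 3.
So F validates K; T would additionally require R to be reflexive. The strongest is K.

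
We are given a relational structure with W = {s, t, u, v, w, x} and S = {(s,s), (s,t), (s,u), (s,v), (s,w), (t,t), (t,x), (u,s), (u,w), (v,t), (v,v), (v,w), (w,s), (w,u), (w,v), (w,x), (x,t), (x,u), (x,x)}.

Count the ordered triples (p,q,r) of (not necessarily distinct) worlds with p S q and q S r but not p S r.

21

Enumerating: (s,t,x), (s,w,x), (t,x,u), (u,s,t), (u,s,u), (u,s,v), (u,w,u), (u,w,v), (u,w,x), (v,t,x), (v,w,s), (v,w,u), … and 9 more.
Total: 21.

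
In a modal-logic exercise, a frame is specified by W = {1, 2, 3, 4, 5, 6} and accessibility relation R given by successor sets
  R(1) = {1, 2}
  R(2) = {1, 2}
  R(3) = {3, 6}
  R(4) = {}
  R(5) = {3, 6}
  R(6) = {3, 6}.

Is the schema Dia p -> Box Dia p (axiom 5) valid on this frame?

The schema 5 characterises exactly the Euclidean frames.
Euclidean: yes — any two successors of a common world are R-related.

Yes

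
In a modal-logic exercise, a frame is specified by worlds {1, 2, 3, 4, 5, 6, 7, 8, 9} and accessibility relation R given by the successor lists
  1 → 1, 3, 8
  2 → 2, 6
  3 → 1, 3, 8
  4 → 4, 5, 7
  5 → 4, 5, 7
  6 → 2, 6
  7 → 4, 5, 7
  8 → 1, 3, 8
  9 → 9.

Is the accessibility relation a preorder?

Reflexive: yes — every world is R-related to itself.
Transitive: yes — every two-step R-path is closed by a direct edge.
So R is a preorder.

Yes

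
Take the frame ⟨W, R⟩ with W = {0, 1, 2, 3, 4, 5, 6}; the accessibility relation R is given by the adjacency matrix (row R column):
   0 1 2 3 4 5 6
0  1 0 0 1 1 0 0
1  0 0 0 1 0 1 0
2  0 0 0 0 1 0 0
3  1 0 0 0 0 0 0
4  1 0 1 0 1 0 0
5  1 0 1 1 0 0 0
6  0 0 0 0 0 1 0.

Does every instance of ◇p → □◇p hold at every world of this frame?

By correspondence theory, 5 is valid on a frame iff R is Euclidean.
Euclidean: no — 0 R 3 and 0 R 4, but not 3 R 4.

No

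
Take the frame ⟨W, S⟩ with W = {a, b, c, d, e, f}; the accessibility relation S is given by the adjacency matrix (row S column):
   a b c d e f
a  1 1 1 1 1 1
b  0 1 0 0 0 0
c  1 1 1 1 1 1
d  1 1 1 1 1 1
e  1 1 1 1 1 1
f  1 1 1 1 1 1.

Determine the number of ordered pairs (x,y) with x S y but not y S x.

Enumerating: (a,b), (c,b), (d,b), (e,b), (f,b).

5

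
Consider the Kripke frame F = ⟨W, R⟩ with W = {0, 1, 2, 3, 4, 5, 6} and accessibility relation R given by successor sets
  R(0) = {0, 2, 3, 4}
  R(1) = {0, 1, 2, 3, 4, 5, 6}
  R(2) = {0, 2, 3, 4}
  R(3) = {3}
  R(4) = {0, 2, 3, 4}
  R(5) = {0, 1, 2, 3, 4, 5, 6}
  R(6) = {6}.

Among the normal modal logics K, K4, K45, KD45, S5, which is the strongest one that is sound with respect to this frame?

K4

Transitive (axiom 4): yes — every two-step R-path is closed by a direct edge.
Euclidean (axiom 5): no — 0 R 3 and 0 R 2, but not 3 R 2.
Serial (axiom D): yes — every world has a successor (e.g. 0 R 0).
Reflexive (axiom T): yes — every world is R-related to itself.
So F validates K, K4; K45 would additionally require R to be Euclidean. The strongest is K4.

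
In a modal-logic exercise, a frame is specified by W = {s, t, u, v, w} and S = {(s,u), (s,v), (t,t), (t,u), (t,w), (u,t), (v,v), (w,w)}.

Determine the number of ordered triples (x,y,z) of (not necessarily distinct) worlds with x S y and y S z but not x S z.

3

Enumerating: (s,u,t), (u,t,u), (u,t,w).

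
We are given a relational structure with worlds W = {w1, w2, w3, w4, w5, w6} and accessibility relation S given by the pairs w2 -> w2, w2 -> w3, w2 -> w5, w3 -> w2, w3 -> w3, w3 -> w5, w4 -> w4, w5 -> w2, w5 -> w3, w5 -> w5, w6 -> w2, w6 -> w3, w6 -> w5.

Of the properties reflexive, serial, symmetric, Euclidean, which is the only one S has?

Euclidean

Reflexive: no — w1 is not related to itself.
Serial: no — w1 has no S-successor.
Symmetric: no — w6 S w2 but not w2 S w6.
Euclidean: yes — any two successors of a common world are S-related.
Only Euclidean holds.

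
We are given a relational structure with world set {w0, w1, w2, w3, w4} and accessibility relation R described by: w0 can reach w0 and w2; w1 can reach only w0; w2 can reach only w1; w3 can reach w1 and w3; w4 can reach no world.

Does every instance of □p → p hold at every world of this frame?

No

The schema T characterises exactly the reflexive frames.
Reflexive: no — w1 is not related to itself.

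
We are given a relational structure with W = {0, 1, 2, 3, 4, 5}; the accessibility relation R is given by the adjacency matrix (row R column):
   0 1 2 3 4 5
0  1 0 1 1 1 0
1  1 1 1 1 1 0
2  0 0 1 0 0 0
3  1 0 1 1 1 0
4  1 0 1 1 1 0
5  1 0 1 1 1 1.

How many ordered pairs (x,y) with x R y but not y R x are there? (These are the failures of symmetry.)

11

Enumerating: (0,2), (1,0), (1,2), (1,3), (1,4), (3,2), (4,2), (5,0), (5,2), (5,3), (5,4).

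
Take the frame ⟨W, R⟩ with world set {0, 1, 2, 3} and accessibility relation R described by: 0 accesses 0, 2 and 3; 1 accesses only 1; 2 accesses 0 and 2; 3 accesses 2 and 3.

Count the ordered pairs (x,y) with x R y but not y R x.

Enumerating: (0,3), (3,2).

2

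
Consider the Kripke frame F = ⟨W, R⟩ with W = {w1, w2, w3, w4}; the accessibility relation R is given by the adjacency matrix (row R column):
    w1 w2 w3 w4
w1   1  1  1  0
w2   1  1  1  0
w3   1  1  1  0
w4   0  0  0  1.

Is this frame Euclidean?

Yes

Euclidean: yes — any two successors of a common world are R-related.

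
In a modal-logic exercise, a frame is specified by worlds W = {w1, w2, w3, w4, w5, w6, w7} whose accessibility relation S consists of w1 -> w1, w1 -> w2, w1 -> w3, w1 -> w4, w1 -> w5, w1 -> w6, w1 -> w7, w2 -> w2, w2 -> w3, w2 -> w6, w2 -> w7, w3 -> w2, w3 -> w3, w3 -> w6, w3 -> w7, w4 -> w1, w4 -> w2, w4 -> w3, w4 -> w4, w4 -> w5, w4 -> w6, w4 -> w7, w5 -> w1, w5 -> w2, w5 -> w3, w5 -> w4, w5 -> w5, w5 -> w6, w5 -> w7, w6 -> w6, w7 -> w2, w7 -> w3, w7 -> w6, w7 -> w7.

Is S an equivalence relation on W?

Reflexive: yes — every world is S-related to itself.
Symmetric: no — w1 S w2 but not w2 S w1.
Transitive: yes — every two-step S-path is closed by a direct edge.
So S is not an equivalence relation.

No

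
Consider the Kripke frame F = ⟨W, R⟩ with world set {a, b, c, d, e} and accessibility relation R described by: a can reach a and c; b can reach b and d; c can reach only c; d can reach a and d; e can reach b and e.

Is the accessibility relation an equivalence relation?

Reflexive: yes — every world is R-related to itself.
Symmetric: no — a R c but not c R a.
Transitive: no — b R d and d R a, but not b R a.
So R is not an equivalence relation.

No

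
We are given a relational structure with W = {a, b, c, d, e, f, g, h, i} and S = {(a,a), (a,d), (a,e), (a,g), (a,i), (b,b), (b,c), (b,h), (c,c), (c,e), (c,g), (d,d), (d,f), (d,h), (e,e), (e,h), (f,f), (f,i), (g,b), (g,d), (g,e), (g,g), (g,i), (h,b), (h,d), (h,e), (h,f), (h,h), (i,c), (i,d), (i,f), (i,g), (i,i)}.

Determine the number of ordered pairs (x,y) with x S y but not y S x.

14

Enumerating: (a,d), (a,e), (a,g), (a,i), (b,c), (c,e), (c,g), (d,f), (g,b), (g,d), (g,e), (h,f), (i,c), (i,d).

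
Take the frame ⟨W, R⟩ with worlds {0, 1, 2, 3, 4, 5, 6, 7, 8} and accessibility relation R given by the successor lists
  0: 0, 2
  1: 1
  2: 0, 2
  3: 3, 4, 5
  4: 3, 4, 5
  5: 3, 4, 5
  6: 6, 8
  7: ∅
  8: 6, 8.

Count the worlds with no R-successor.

Enumerating: 7.

1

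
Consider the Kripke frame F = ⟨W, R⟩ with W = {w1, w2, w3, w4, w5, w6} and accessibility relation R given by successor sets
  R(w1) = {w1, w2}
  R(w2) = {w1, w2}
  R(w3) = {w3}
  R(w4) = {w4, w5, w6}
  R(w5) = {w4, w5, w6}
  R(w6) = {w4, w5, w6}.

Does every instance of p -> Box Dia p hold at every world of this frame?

By correspondence theory, B is valid on a frame iff R is symmetric.
Symmetric: yes — every pair in R has its reverse in R.

Yes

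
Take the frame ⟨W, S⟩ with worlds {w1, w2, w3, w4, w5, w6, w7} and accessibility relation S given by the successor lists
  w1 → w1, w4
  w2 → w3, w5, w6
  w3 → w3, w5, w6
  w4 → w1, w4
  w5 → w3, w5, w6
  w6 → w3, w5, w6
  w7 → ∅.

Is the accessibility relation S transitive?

Yes

Transitive: yes — every two-step S-path is closed by a direct edge.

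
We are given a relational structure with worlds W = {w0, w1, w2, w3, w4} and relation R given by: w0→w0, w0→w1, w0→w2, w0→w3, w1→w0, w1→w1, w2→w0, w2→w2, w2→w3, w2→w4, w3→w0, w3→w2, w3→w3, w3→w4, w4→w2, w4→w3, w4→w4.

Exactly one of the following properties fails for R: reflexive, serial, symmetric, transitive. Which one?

transitive

Reflexive: yes — every world is R-related to itself.
Serial: yes — every world has a successor (e.g. w0 R w0).
Symmetric: yes — every pair in R has its reverse in R.
Transitive: no — w0 R w2 and w2 R w4, but not w0 R w4.
Only transitive fails.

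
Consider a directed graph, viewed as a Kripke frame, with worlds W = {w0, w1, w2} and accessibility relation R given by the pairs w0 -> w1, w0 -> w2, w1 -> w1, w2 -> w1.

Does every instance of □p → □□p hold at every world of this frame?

The schema 4 characterises exactly the transitive frames.
Transitive: yes — every two-step R-path is closed by a direct edge.

Yes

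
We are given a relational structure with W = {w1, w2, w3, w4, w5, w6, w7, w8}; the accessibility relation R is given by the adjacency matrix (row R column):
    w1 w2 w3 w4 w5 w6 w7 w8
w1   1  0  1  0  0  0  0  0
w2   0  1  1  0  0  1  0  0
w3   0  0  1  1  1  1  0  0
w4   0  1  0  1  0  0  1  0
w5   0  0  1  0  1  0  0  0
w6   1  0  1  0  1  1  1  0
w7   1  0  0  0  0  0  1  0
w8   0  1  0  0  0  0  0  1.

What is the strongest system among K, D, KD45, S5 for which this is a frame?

Serial (axiom D): yes — every world has a successor (e.g. w1 R w1).
Euclidean (axiom 5): no — w3 R w4 and w3 R w5, but not w4 R w5.
Transitive (axiom 4): no — w1 R w3 and w3 R w4, but not w1 R w4.
Reflexive (axiom T): yes — every world is R-related to itself.
So F validates K, D; KD45 would additionally require R to be Euclidean and transitive. The strongest is D.

D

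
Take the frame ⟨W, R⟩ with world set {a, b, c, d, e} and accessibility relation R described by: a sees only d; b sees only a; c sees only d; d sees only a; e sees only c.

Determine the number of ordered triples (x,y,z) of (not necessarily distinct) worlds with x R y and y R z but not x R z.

5

Enumerating: (a,d,a), (b,a,d), (c,d,a), (d,a,d), (e,c,d).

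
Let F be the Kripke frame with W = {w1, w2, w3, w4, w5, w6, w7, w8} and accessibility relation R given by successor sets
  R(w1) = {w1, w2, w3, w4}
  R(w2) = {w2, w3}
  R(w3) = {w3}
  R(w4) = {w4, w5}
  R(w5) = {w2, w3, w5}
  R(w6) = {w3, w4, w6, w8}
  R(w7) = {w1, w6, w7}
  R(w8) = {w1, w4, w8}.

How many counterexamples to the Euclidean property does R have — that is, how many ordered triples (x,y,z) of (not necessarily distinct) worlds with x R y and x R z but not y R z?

28

Enumerating: (w1,w2,w1), (w1,w2,w4), (w1,w3,w1), (w1,w3,w2), (w1,w3,w4), (w1,w4,w1), (w1,w4,w2), (w1,w4,w3), (w2,w3,w2), (w4,w5,w4), (w5,w2,w5), (w5,w3,w2), … and 16 more.
Total: 28.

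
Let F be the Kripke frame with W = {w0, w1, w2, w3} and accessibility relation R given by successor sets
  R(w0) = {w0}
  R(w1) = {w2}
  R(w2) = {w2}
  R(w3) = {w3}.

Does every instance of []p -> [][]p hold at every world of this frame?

By correspondence theory, 4 is valid on a frame iff R is transitive.
Transitive: yes — every two-step R-path is closed by a direct edge.

Yes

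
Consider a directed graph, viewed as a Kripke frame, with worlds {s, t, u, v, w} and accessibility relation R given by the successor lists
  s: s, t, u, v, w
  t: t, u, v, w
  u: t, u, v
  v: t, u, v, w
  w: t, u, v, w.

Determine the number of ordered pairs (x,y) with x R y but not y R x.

5

Enumerating: (s,t), (s,u), (s,v), (s,w), (w,u).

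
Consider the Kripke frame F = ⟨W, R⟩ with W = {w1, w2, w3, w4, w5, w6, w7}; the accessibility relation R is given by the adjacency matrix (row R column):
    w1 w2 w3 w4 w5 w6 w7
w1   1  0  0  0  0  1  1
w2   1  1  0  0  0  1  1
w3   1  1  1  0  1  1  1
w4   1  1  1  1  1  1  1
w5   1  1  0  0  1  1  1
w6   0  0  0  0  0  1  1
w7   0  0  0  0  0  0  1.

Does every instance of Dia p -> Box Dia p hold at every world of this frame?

Axiom 5 corresponds to the accessibility relation being Euclidean.
Euclidean: no — w1 R w7 and w1 R w6, but not w7 R w6.

No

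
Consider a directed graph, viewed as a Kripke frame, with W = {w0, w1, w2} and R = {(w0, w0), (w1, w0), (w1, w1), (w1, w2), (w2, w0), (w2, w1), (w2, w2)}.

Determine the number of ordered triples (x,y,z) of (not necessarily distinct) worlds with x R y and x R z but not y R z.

Enumerating: (w1,w0,w1), (w1,w0,w2), (w2,w0,w1), (w2,w0,w2).

4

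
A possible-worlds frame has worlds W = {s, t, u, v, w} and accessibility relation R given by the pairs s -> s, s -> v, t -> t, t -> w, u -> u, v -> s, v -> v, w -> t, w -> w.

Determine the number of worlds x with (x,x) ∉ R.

R is reflexive; there are no such worlds.

0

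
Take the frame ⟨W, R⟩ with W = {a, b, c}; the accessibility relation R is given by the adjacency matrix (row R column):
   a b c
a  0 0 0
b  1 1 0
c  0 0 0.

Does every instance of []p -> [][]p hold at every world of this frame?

Axiom 4 corresponds to the accessibility relation being transitive.
Transitive: yes — every two-step R-path is closed by a direct edge.

Yes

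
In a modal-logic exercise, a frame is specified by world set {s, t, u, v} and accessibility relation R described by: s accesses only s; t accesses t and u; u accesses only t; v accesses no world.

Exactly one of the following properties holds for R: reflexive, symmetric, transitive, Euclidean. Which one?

symmetric

Reflexive: no — u is not related to itself.
Symmetric: yes — every pair in R has its reverse in R.
Transitive: no — u R t and t R u, but not u R u.
Euclidean: no — t R u and t R u, but not u R u.
Only symmetric holds.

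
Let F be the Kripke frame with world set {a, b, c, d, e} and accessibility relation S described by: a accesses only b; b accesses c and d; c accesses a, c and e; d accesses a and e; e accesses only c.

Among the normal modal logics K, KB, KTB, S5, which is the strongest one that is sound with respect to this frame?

Symmetric (axiom B): no — a S b but not b S a.
Reflexive (axiom T): no — a is not related to itself.
Euclidean (axiom 5): no — b S c and b S d, but not c S d.
So F validates K; KB would additionally require S to be symmetric. The strongest is K.

K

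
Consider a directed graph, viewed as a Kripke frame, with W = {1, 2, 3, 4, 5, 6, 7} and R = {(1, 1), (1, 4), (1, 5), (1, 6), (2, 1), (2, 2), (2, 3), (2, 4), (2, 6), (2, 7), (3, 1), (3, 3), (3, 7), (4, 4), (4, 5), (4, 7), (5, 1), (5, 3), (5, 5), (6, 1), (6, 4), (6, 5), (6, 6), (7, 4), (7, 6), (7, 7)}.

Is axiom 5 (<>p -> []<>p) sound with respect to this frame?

No

Axiom 5 corresponds to the accessibility relation being Euclidean.
Euclidean: no — 1 R 4 and 1 R 6, but not 4 R 6.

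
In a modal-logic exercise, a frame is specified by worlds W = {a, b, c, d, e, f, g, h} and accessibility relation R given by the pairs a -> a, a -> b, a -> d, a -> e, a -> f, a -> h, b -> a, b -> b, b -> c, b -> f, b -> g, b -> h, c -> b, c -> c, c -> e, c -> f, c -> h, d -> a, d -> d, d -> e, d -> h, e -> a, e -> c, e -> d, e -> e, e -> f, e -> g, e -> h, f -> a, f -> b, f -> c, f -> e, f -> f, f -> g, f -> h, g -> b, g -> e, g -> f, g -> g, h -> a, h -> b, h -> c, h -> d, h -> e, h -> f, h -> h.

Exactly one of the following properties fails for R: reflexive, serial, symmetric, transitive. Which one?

Reflexive: yes — every world is R-related to itself.
Serial: yes — every world has a successor (e.g. a R a).
Symmetric: yes — every pair in R has its reverse in R.
Transitive: no — a R b and b R c, but not a R c.
Only transitive fails.

transitive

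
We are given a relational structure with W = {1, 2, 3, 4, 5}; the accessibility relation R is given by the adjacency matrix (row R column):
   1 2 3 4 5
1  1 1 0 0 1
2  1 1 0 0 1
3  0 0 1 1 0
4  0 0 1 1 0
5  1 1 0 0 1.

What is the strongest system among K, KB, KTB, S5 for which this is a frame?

Symmetric (axiom B): yes — every pair in R has its reverse in R.
Reflexive (axiom T): yes — every world is R-related to itself.
Euclidean (axiom 5): yes — any two successors of a common world are R-related.
So F validates K, KB, KTB, S5. The strongest is S5.

S5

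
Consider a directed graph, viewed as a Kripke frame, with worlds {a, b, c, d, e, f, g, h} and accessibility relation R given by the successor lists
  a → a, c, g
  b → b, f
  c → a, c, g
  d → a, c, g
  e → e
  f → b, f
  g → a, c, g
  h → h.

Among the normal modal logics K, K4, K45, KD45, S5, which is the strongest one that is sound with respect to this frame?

KD45

Transitive (axiom 4): yes — every two-step R-path is closed by a direct edge.
Euclidean (axiom 5): yes — any two successors of a common world are R-related.
Serial (axiom D): yes — every world has a successor (e.g. a R a).
Reflexive (axiom T): no — d is not related to itself.
So F validates K, K4, K45, KD45; S5 would additionally require R to be reflexive. The strongest is KD45.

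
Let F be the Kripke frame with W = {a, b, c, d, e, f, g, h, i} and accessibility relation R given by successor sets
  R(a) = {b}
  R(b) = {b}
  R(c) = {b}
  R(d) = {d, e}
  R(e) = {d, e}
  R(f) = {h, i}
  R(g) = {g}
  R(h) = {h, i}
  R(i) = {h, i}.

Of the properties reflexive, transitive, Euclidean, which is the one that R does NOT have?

Reflexive: no — a is not related to itself.
Transitive: yes — every two-step R-path is closed by a direct edge.
Euclidean: yes — any two successors of a common world are R-related.
Only reflexive fails.

reflexive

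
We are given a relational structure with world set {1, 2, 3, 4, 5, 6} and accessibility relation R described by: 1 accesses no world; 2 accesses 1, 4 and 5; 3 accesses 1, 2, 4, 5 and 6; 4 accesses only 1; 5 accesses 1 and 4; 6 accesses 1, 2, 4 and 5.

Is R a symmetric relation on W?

Symmetric: no — 2 R 1 but not 1 R 2.

No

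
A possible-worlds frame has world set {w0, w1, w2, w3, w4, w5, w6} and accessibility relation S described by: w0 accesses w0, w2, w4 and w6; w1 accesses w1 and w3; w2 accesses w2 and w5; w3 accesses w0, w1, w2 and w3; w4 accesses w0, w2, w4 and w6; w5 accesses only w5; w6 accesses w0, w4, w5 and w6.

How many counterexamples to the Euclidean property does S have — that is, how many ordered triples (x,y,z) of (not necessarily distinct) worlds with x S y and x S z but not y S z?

Enumerating: (w0,w2,w0), (w0,w2,w4), (w0,w2,w6), (w0,w6,w2), (w2,w5,w2), (w3,w0,w1), (w3,w0,w3), (w3,w1,w0), (w3,w1,w2), (w3,w2,w0), (w3,w2,w1), (w3,w2,w3), … and 9 more.
Total: 21.

21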